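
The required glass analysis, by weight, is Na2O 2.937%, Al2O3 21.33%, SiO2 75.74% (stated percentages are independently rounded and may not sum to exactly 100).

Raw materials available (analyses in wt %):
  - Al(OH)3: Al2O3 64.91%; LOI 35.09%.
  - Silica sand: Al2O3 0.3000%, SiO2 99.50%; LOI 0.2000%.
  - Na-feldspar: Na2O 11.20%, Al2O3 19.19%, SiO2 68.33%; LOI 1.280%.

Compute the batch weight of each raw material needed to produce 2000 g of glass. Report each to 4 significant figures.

Batch per 2000 g glass:
  Al(OH)3: 496.8 g
  Silica sand: 1162 g
  Na-feldspar: 524.5 g
Total batch = 2183 g; LOI loss = 183.4 g; yield = 91.60%

The working math runs at full precision all the way through; in-progress results appear rounded to four significant figures at each printed step. A single rounding finalizes every reported value. Derived quantities, which include yield, glass mass, LOI, the three compositions, the totals, are carried at exact precision, exactly as shown in either problem or answer, using the weight values for 2000 g of glass.
Oxide-by-oxide targets in 2000 g glass:
  Na2O: 2.937% × 2000 = 58.74 g
  Al2O3: 21.33% × 2000 = 426.6 g
  SiO2: 75.74% × 2000 = 1515 g
Balance tally, oxide-wise, per the reported batch figures, per the basis as stated (every target is met by its sum given rounding of the digits):
  Na2O: 524.5·0.1120 = 58.74 g (target 58.74 g)
  Al2O3: 496.8·0.6491 + 1162·0.003000 + 524.5·0.1919 = 426.6 g (target 426.6 g)
  SiO2: 1162·0.9950 + 524.5·0.6833 = 1515 g (target 1515 g)
Consistency of the glass mass: total batch − LOI = 2000 g (oxide target masses add up to 2000 g; stated basis 2000 g — rounding explains the deltas).
Summing the batch: Σ batch = 2183 g; Σ batch·LOI gives LOI loss = 183.4 g; glass ÷ batch gives a yield of 91.60%.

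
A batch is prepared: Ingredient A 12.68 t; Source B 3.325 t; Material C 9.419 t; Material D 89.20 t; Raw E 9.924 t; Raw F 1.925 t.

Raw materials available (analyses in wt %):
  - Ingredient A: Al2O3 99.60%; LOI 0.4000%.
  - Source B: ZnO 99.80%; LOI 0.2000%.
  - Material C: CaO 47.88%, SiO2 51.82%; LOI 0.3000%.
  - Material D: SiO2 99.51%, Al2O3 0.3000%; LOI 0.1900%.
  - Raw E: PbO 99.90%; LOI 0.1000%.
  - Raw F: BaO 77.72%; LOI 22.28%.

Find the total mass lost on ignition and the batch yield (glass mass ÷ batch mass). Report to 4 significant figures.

LOI loss = 0.6939 t; glass = 125.8 t; yield = 99.45%

In-progress results appear (rounded to 4 significant figures) when written out — the whole derivation maintains full float precision at every stage; each reported figure undergoes a single rounding — all derived quantities are recomputed from the batch weights for 125.8 t of glass in exact precision (the six compositions, LOI, net glass mass, the totals, the yield), as they appear in problem or answer.
LOI of each material in turn:
  Ingredient A: 12.68 × 0.004000 = 0.05072 t
  Source B: 3.325 × 0.002000 = 0.006650 t
  Material C: 9.419 × 0.003000 = 0.02826 t
  Material D: 89.20 × 0.001900 = 0.1695 t
  Raw E: 9.924 × 0.001000 = 0.009924 t
  Raw F: 1.925 × 0.2228 = 0.4289 t
Total LOI = 0.6939 t
Glass = batch − LOI = 126.5 − 0.6939 = 125.8 t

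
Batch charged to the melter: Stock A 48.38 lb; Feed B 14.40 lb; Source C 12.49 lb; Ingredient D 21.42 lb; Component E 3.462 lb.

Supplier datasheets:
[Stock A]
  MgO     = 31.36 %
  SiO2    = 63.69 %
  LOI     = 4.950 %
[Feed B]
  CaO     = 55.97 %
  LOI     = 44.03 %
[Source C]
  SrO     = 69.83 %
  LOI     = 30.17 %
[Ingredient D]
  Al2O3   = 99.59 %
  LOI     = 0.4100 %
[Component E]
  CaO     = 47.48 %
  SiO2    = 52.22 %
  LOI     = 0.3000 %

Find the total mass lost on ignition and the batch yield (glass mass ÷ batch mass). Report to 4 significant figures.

The whole derivation carries full float precision at every stage. In-progress results are printed, rounded to four significant figures, at each printed step; each reported result takes exactly one rounding; derived quantities (totals, glass mass, the five compositions, yield, LOI) are recomputed in full precision from the weighed amounts at 87.55 lb of glass as they appear in the problem or the answer.
LOI of each material in turn:
  Stock A: 48.38 × 0.04950 = 2.395 lb
  Feed B: 14.40 × 0.4403 = 6.340 lb
  Source C: 12.49 × 0.3017 = 3.768 lb
  Ingredient D: 21.42 × 0.004100 = 0.08782 lb
  Component E: 3.462 × 0.003000 = 0.01039 lb
Total LOI = 12.60 lb
Glass = batch − LOI = 100.2 − 12.60 = 87.55 lb

LOI loss = 12.60 lb; glass = 87.55 lb; yield = 87.42%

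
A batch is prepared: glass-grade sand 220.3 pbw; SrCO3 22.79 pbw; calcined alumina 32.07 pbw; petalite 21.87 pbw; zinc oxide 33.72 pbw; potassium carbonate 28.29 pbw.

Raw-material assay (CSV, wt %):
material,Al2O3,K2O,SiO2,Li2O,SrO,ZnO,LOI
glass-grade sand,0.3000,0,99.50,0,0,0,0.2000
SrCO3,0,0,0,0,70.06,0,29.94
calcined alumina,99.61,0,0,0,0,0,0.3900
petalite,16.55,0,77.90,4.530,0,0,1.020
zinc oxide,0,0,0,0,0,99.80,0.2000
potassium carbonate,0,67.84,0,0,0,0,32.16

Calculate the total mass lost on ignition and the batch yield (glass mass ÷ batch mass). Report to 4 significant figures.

LOI loss = 16.78 pbw; glass = 342.3 pbw; yield = 95.33%

Each numeric step maintains exact precision through the solve; in-progress results are printed, rounded to four significant figures, as written. Exactly one rounding lands on each reported number — derived quantities are recomputed from the weighed amounts at 342.3 pbw of glass at full precision (ignition loss, glass mass, totals, the six compositions, yield) as given in the question or the answer.
Loss on ignition, line by line:
  glass-grade sand: 220.3 × 0.002000 = 0.4406 pbw
  SrCO3: 22.79 × 0.2994 = 6.823 pbw
  calcined alumina: 32.07 × 0.003900 = 0.1251 pbw
  petalite: 21.87 × 0.01020 = 0.2231 pbw
  zinc oxide: 33.72 × 0.002000 = 0.06744 pbw
  potassium carbonate: 28.29 × 0.3216 = 9.098 pbw
Total LOI = 16.78 pbw
Glass = batch − LOI = 359.0 − 16.78 = 342.3 pbw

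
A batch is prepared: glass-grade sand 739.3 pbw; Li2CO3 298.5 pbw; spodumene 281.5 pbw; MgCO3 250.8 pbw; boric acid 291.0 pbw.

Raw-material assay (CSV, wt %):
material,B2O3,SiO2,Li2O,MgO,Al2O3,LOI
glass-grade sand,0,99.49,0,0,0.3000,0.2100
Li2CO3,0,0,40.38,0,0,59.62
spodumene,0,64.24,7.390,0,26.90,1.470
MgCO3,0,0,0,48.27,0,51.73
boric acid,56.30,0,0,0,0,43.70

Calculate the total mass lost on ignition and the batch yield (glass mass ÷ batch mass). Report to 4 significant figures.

LOI loss = 440.6 pbw; glass = 1421 pbw; yield = 76.33%

The working math runs at full float precision in every operation. Values along the way are shown (rounded to 4 significant figures) across the worked steps. Each reported value receives exactly one rounding; derived quantities (LOI, glass mass, the five compositions, the totals, the yield) are computed at full precision from the weighed amounts at 1421 pbw of glass exactly as shown in either problem or answer.
LOI of each material in turn:
  glass-grade sand: 739.3 × 0.002100 = 1.553 pbw
  Li2CO3: 298.5 × 0.5962 = 178.0 pbw
  spodumene: 281.5 × 0.01470 = 4.138 pbw
  MgCO3: 250.8 × 0.5173 = 129.7 pbw
  boric acid: 291.0 × 0.4370 = 127.2 pbw
Total LOI = 440.6 pbw
Glass = batch − LOI = 1861 − 440.6 = 1421 pbw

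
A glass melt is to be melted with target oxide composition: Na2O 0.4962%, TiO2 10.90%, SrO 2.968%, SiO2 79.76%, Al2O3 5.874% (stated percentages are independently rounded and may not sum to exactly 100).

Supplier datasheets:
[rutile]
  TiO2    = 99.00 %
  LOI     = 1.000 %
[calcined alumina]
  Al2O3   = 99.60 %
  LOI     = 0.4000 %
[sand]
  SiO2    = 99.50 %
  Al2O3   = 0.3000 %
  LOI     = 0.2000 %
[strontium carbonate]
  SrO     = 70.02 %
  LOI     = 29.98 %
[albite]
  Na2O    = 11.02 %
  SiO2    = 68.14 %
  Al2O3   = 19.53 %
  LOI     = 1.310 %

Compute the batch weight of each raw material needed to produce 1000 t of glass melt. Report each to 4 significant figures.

Batch per 1000 t glass melt:
  rutile: 110.1 t
  calcined alumina: 47.83 t
  sand: 770.8 t
  strontium carbonate: 42.39 t
  albite: 45.03 t
Total batch = 1016 t; LOI loss = 16.13 t; yield = 98.41%

All internal work keeps full precision through the solve — in-progress results appear, with 4-significant-figure rounding, between the steps. Each reported figure takes exactly one rounding; derived quantities, including totals, ignition loss, yield, glass mass, five oxide percentages, are recomputed from the weighed amounts at 1000 t of glass at full precision, as set out in the problem or answer text.
Per-oxide target masses for 1000 t glass melt:
  Na2O: 0.4962% × 1000 = 4.962 t
  TiO2: 10.90% × 1000 = 109.0 t
  SrO: 2.968% × 1000 = 29.68 t
  SiO2: 79.76% × 1000 = 797.6 t
  Al2O3: 5.874% × 1000 = 58.74 t
Oxide-by-oxide audit from the weights as reported, against the basis in use (every target is met by its sum exact up to rounding of places):
  Na2O: 45.03·0.1102 = 4.962 t (target 4.962 t)
  TiO2: 110.1·0.9900 = 109.0 t (target 109.0 t)
  SrO: 42.39·0.7002 = 29.68 t (target 29.68 t)
  SiO2: 770.8·0.9950 + 45.03·0.6814 = 797.6 t (target 797.6 t)
  Al2O3: 47.83·0.9960 + 770.8·0.003000 + 45.03·0.1953 = 58.75 t (target 58.74 t)
The glass-mass cross-check: total batch − LOI = 1000 t (summing oxide targets gives 1000 t; versus the stated basis of 1000 t — any gap is answer rounding).
Batch grand total — Σ batch = 1016 t; LOI removed, Σ of batch·LOI: 16.13 t; as yield: glass ÷ batch → 98.41%.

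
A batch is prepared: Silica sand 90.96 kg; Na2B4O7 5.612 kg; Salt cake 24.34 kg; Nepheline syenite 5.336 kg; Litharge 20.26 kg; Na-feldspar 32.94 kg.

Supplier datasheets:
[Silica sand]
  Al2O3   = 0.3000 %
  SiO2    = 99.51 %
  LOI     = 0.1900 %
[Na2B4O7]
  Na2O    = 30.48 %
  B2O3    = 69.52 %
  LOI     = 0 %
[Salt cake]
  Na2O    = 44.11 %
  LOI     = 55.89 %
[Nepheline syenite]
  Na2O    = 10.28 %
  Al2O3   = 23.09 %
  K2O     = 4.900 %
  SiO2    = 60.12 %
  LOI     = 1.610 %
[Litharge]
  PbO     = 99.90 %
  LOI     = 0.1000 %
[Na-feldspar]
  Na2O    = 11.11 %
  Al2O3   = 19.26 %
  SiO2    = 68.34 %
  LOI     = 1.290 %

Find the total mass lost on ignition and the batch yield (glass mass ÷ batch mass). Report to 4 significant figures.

LOI loss = 14.31 kg; glass = 165.1 kg; yield = 92.03%

The whole derivation maintains full precision end to end; values along the way are printed, with 4-significant-digit rounding, in the printout; each reported number takes just one rounding; derived quantities (the yield, LOI, six oxide percentages, totals, glass mass) are re-derived in full float precision using the weight values per 165.1 kg of glass precisely as stated by either problem or answer.
Ignition loss by material:
  Silica sand: 90.96 × 0.001900 = 0.1728 kg
  Na2B4O7: 5.612 × 0 = 0 kg
  Salt cake: 24.34 × 0.5589 = 13.60 kg
  Nepheline syenite: 5.336 × 0.01610 = 0.08591 kg
  Litharge: 20.26 × 0.001000 = 0.02026 kg
  Na-feldspar: 32.94 × 0.01290 = 0.4249 kg
Total LOI = 14.31 kg
Glass = batch − LOI = 179.4 − 14.31 = 165.1 kg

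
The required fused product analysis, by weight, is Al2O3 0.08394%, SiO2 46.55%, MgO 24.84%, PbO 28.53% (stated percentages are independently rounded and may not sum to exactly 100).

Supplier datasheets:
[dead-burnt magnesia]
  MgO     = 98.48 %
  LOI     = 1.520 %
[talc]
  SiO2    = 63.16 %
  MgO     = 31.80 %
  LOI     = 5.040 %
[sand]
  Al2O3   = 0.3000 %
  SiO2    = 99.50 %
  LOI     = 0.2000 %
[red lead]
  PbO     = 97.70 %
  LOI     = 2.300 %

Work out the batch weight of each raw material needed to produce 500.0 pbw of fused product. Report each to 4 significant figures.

All internal work maintains full precision at all times; the intermediate values are printed (rounded to four significant digits) at each printed step. Each reported result receives exactly one rounding — the derived quantities (the totals, the four compositions, glass mass, LOI, the yield) are recomputed from the weighed amounts at 500.0 pbw of glass at full precision, as written in question or answer.
The oxide mass targets at 500.0 pbw fused product:
  Al2O3: 0.08394% × 500.0 = 0.4197 pbw
  SiO2: 46.55% × 500.0 = 232.8 pbw
  MgO: 24.84% × 500.0 = 124.2 pbw
  PbO: 28.53% × 500.0 = 142.6 pbw
Mass-balance tally per oxide from the weights as reported, per the basis as stated (sums match the target masses once rounding is allowed for):
  Al2O3: 139.9·0.003000 = 0.4197 pbw (target 0.4197 pbw)
  SiO2: 148.1·0.6316 + 139.9·0.9950 = 232.7 pbw (target 232.8 pbw)
  MgO: 78.29·0.9848 + 148.1·0.3180 = 124.2 pbw (target 124.2 pbw)
  PbO: 146.0·0.9770 = 142.6 pbw (target 142.6 pbw)
Glass mass check: Σ batch − LOI loss = 500.0 pbw (targets for the oxides total 500.0 pbw; versus the stated basis of 500.0 pbw — a pure rounding effect).
Batch grand total — Σ batch = 512.3 pbw; LOI removed, Σ of batch·LOI: 12.29 pbw; yield, glass over the total, = 97.60%.

Batch per 500.0 pbw fused product:
  dead-burnt magnesia: 78.29 pbw
  talc: 148.1 pbw
  sand: 139.9 pbw
  red lead: 146.0 pbw
Total batch = 512.3 pbw; LOI loss = 12.29 pbw; yield = 97.60%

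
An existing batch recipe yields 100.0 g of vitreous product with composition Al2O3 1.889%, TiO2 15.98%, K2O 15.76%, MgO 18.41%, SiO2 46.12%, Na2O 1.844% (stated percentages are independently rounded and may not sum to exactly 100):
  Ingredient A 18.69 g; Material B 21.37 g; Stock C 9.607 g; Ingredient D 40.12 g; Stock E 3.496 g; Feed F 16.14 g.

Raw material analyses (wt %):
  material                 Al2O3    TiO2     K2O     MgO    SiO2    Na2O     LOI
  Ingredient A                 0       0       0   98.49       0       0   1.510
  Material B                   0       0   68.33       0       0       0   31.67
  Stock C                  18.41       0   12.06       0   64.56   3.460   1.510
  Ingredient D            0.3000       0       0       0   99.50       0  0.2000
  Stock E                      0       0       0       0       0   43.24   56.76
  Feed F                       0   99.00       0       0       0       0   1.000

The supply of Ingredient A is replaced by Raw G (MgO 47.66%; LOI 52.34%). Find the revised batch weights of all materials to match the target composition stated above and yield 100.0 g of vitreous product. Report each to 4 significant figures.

Revised batch per 100.0 g vitreous product:
  Raw G: 38.63 g
  Material B: 21.37 g
  Stock C: 9.607 g
  Ingredient D: 40.12 g
  Stock E: 3.496 g
  Feed F: 16.14 g
Total batch = 129.4 g; LOI loss = 29.36 g

The intermediate values are displayed, with 4-significant-figure rounding, alongside each step. All arithmetic runs at full precision in all steps — each reported figure carries a single rounding. All derived quantities, which include glass mass, the six compositions, LOI, the yield, totals, are rebuilt in exact precision, exactly as shown in the problem or the answer, from the weighed amounts on 100.0 g of glass.
Target oxide masses per 100.0 g vitreous product:
  Al2O3: 1.889% × 100.0 = 1.889 g
  TiO2: 15.98% × 100.0 = 15.98 g
  K2O: 15.76% × 100.0 = 15.76 g
  MgO: 18.41% × 100.0 = 18.41 g
  SiO2: 46.12% × 100.0 = 46.12 g
  Na2O: 1.844% × 100.0 = 1.844 g
Checking each oxide sum on the weights just shown, on the stated basis (oxide sums agree with the targets inside rounding margins):
  Al2O3: 9.607·0.1841 + 40.12·0.003000 = 1.889 g (target 1.889 g)
  TiO2: 16.14·0.9900 = 15.98 g (target 15.98 g)
  K2O: 21.37·0.6833 + 9.607·0.1206 = 15.76 g (target 15.76 g)
  MgO: 38.63·0.4766 = 18.41 g (target 18.41 g)
  SiO2: 9.607·0.6456 + 40.12·0.9950 = 46.12 g (target 46.12 g)
  Na2O: 9.607·0.03460 + 3.496·0.4324 = 1.844 g (target 1.844 g)
Auditing the glass mass value: total charge less LOI = 100.0 g (the Σ of target masses is 100.0 g; the stated basis being 100.0 g — deltas are rounding alone).
Summing the batch: Σ batch = 129.4 g; LOI loss = Σ batch·LOI = 29.36 g; glass ÷ batch gives a yield of 77.31%.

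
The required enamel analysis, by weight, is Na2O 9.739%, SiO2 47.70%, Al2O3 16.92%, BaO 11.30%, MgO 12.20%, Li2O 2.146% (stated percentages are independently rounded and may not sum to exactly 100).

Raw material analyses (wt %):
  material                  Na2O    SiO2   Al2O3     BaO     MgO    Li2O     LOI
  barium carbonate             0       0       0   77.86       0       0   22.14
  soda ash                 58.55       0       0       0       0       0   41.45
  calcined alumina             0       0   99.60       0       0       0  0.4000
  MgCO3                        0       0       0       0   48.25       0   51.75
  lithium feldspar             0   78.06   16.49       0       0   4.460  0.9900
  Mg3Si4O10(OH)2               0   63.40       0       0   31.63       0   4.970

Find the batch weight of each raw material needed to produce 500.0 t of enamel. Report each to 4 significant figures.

All internal work keeps full float precision end to end; in-progress results are displayed, rounded to four significant figures, across the worked steps — every reported result is rounded once only; the derived quantities are computed from the weighed amounts at 500.0 t of glass in full precision (LOI, the yield, the totals, the six compositions, net glass mass), precisely as stated by the problem or the answer.
The oxide mass targets at 500.0 t enamel:
  Na2O: 9.739% × 500.0 = 48.70 t
  SiO2: 47.70% × 500.0 = 238.5 t
  Al2O3: 16.92% × 500.0 = 84.60 t
  BaO: 11.30% × 500.0 = 56.50 t
  MgO: 12.20% × 500.0 = 61.00 t
  Li2O: 2.146% × 500.0 = 10.73 t
Balance tally, oxide-wise, from the weights as reported, relative to the basis at hand (target by target, the sums agree exact up to rounding of places):
  Na2O: 83.17·0.5855 = 48.70 t (target 48.70 t)
  SiO2: 240.6·0.7806 + 79.97·0.6340 = 238.5 t (target 238.5 t)
  Al2O3: 45.11·0.9960 + 240.6·0.1649 = 84.60 t (target 84.60 t)
  BaO: 72.57·0.7786 = 56.50 t (target 56.50 t)
  MgO: 74.00·0.4825 + 79.97·0.3163 = 61.00 t (target 61.00 t)
  Li2O: 240.6·0.04460 = 10.73 t (target 10.73 t)
The glass-mass cross-check: the batch minus its LOI: 500.0 t (targets for the oxides total 500.0 t; against the stated basis, 500.0 t — any gap is answer rounding).
Summing the batch: Σ batch = 595.4 t; ignition loss, Σ(batch × LOI) = 95.37 t; yield = glass ÷ total batch = 83.98%.

Batch per 500.0 t enamel:
  barium carbonate: 72.57 t
  soda ash: 83.17 t
  calcined alumina: 45.11 t
  MgCO3: 74.00 t
  lithium feldspar: 240.6 t
  Mg3Si4O10(OH)2: 79.97 t
Total batch = 595.4 t; LOI loss = 95.37 t; yield = 83.98%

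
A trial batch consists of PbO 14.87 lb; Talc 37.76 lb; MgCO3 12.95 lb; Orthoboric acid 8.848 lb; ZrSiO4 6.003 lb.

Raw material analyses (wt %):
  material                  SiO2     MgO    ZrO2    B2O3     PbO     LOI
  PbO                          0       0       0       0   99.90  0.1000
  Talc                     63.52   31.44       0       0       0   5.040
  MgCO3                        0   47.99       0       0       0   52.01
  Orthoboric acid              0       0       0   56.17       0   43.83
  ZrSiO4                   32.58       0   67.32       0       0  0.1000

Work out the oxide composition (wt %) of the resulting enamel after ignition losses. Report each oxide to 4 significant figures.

Glass mass = 67.89 lb (batch 80.43 − LOI 12.54).
Composition: SiO2 38.21%, MgO 26.64%, ZrO2 5.952%, B2O3 7.320%, PbO 21.88%

Each numeric step carries full float precision end to end — the intermediate values are shown (rounded to 4 significant figures) at each printed step — each reported number is rounded once only. The derived quantities, which include the totals, five oxide percentages, the yield, LOI, glass mass, are rebuilt at full precision, exactly as printed in the problem or the answer, using the weight values per 67.89 lb of glass.
Mass of each oxide from the mix:
  SiO2: 37.76·0.6352 + 6.003·0.3258 = 25.94 lb
  MgO: 37.76·0.3144 + 12.95·0.4799 = 18.09 lb
  ZrO2: 6.003·0.6732 = 4.041 lb
  B2O3: 8.848·0.5617 = 4.970 lb
  PbO: 14.87·0.9990 = 14.86 lb
LOI: 14.87·0.001000 + 37.76·0.05040 + 12.95·0.5201 + 8.848·0.4383 + 6.003·0.001000 = 12.54 lb
Glass = total batch minus LOI = 80.43 − 12.54 = 67.89 lb (the oxide masses sum to this)
oxide / glass × 100 gives the wt %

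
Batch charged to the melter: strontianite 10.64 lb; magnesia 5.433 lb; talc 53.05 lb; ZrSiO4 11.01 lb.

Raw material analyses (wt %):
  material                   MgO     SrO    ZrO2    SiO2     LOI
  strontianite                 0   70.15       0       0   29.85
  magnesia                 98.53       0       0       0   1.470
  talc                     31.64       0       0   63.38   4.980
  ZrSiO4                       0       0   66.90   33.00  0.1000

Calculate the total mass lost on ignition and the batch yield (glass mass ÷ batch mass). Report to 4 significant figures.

LOI loss = 5.909 lb; glass = 74.22 lb; yield = 92.63%

Exact precision is held through the solve; intermediates are printed rounded off to 4 significant digits alongside each step; exactly one rounding goes into each reported number — derived quantities, which include glass mass, the totals, the four compositions, the yield, LOI, are computed at full float precision, as set out in question or answer, from the batch weights per 74.22 lb of glass.
Loss on ignition, line by line:
  strontianite: 10.64 × 0.2985 = 3.176 lb
  magnesia: 5.433 × 0.01470 = 0.07987 lb
  talc: 53.05 × 0.04980 = 2.642 lb
  ZrSiO4: 11.01 × 0.001000 = 0.01101 lb
Total LOI = 5.909 lb
Glass = batch − LOI = 80.13 − 5.909 = 74.22 lb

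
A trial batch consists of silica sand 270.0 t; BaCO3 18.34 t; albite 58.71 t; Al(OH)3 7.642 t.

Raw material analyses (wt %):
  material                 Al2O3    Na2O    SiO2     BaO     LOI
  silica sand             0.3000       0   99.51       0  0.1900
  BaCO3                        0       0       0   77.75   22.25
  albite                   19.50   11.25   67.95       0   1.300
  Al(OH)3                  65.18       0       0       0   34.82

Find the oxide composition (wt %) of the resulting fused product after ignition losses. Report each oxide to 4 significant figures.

In-progress results are shown, with 4-significant-digit rounding, in the working. Full precision is held at every stage. Every reported value undergoes a single rounding — derived quantities are recomputed in full precision (ignition loss, the four compositions, yield, glass mass, the totals) from the weighed amounts for 346.7 t of glass, as they appear in the question or the answer.
Per-oxide mass from batch:
  Al2O3: 270.0·0.003000 + 58.71·0.1950 + 7.642·0.6518 = 17.24 t
  Na2O: 58.71·0.1125 = 6.605 t
  SiO2: 270.0·0.9951 + 58.71·0.6795 = 308.6 t
  BaO: 18.34·0.7775 = 14.26 t
LOI: 270.0·0.001900 + 18.34·0.2225 + 58.71·0.01300 + 7.642·0.3482 = 8.018 t
The glass mass, total less LOI, = 354.7 − 8.018 = 346.7 t (= Σ oxide masses)
wt %: oxide over glass, times 100

Glass mass = 346.7 t (batch 354.7 − LOI 8.018).
Composition: Al2O3 4.973%, Na2O 1.905%, SiO2 89.01%, BaO 4.113%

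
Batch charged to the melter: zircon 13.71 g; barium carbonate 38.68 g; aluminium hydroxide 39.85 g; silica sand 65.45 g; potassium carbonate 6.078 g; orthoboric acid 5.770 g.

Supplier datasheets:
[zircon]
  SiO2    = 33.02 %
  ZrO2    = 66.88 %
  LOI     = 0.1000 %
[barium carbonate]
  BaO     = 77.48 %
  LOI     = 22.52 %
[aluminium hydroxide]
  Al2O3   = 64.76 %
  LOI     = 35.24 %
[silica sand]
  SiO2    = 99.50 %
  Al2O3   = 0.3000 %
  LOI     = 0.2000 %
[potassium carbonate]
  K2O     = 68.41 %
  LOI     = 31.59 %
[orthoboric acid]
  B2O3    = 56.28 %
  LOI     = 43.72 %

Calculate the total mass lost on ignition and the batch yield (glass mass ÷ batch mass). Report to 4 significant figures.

LOI loss = 27.34 g; glass = 142.2 g; yield = 83.87%

Intermediates are printed with 4-significant-figure rounding between the steps; the whole derivation runs at full precision from start to finish — every reported figure undergoes a single rounding; the derived quantities (ignition loss, the totals, yield, six oxide percentages, glass mass) are carried from the batch weights on 142.2 g of glass at full float precision, exactly as printed in either problem or answer.
LOI of each material in turn:
  zircon: 13.71 × 0.001000 = 0.01371 g
  barium carbonate: 38.68 × 0.2252 = 8.711 g
  aluminium hydroxide: 39.85 × 0.3524 = 14.04 g
  silica sand: 65.45 × 0.002000 = 0.1309 g
  potassium carbonate: 6.078 × 0.3159 = 1.920 g
  orthoboric acid: 5.770 × 0.4372 = 2.523 g
Total LOI = 27.34 g
Glass = batch − LOI = 169.5 − 27.34 = 142.2 g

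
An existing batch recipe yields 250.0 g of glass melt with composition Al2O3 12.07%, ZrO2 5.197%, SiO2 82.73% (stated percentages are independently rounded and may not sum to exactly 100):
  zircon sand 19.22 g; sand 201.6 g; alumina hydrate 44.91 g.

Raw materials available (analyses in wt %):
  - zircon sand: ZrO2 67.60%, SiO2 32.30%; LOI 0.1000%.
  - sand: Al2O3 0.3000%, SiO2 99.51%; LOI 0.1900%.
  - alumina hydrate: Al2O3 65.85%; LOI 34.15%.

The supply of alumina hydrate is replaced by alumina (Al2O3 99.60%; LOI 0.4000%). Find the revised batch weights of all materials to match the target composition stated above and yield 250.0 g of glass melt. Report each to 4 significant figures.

Revised batch per 250.0 g glass melt:
  zircon sand: 19.22 g
  sand: 201.6 g
  alumina: 29.69 g
Total batch = 250.5 g; LOI loss = 0.5210 g

Intermediates are printed rounded to four significant figures when written out; each numeric step keeps exact precision at every stage — a single rounding completes every reported figure — derived quantities (yield, ignition loss, the three compositions, totals, net glass mass) are recomputed at exact precision using the weight values for 250.0 g of glass as they appear in the question or the answer.
Target masses of each oxide per 250.0 g glass melt:
  Al2O3: 12.07% × 250.0 = 30.18 g
  ZrO2: 5.197% × 250.0 = 12.99 g
  SiO2: 82.73% × 250.0 = 206.8 g
A balance pass over the oxides, per the reported batch figures, against the basis in use (target by target, the sums agree modulo rounding of the values):
  Al2O3: 201.6·0.003000 + 29.69·0.9960 = 30.18 g (target 30.18 g)
  ZrO2: 19.22·0.6760 = 12.99 g (target 12.99 g)
  SiO2: 19.22·0.3230 + 201.6·0.9951 = 206.8 g (target 206.8 g)
Glass-mass sanity pass: the batch minus its LOI: 250.0 g (targets for the oxides total 250.0 g; with the basis standing at 250.0 g — differing by rounding only).
Batch total: Σ batch = 250.5 g; ignition loss, Σ(batch × LOI) = 0.5210 g; glass ÷ batch gives a yield of 99.79%.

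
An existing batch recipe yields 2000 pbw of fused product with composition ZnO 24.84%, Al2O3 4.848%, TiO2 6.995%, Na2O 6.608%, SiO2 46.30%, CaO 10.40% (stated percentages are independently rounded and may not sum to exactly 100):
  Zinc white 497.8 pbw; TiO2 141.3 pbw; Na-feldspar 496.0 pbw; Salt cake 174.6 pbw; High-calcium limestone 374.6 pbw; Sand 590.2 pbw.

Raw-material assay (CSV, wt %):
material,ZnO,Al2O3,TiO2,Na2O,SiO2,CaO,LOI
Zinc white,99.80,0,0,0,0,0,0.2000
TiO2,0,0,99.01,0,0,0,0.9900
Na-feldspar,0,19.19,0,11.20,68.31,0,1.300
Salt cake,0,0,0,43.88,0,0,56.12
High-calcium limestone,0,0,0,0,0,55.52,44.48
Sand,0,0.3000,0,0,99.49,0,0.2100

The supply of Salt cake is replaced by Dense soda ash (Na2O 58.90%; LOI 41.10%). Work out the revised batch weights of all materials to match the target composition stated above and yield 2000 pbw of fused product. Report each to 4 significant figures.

Each numeric step holds full float precision at every stage; the intermediate values are displayed, rounded to 4 significant digits, as written; a single rounding completes every reported result — all derived quantities are recomputed at full precision (the totals, LOI, yield, net glass mass, six oxide percentages) from the batch weights per 2000 pbw of glass as given in question or answer.
Target masses of each oxide per 2000 pbw fused product:
  ZnO: 24.84% × 2000 = 496.8 pbw
  Al2O3: 4.848% × 2000 = 96.96 pbw
  TiO2: 6.995% × 2000 = 139.9 pbw
  Na2O: 6.608% × 2000 = 132.2 pbw
  SiO2: 46.30% × 2000 = 926.0 pbw
  CaO: 10.40% × 2000 = 208.0 pbw
Per-oxide balance check with the batch weights as given, versus the basis set out (sums match the target masses net of answer rounding effects):
  ZnO: 497.8·0.9980 = 496.8 pbw (target 496.8 pbw)
  Al2O3: 496.0·0.1919 + 590.2·0.003000 = 96.95 pbw (target 96.96 pbw)
  TiO2: 141.3·0.9901 = 139.9 pbw (target 139.9 pbw)
  Na2O: 496.0·0.1120 + 130.1·0.5890 = 132.2 pbw (target 132.2 pbw)
  SiO2: 496.0·0.6831 + 590.2·0.9949 = 926.0 pbw (target 926.0 pbw)
  CaO: 374.6·0.5552 = 208.0 pbw (target 208.0 pbw)
Auditing the glass mass value: whole batch net of LOI = 2000 pbw (the Σ of target masses is 2000 pbw; the stated basis being 2000 pbw — any gap is answer rounding).
Batch grand total — Σ batch = 2230 pbw; loss to ignition Σ batch·LOI = 230.2 pbw; yield: glass divided by total = 89.68%.

Revised batch per 2000 pbw fused product:
  Zinc white: 497.8 pbw
  TiO2: 141.3 pbw
  Na-feldspar: 496.0 pbw
  Dense soda ash: 130.1 pbw
  High-calcium limestone: 374.6 pbw
  Sand: 590.2 pbw
Total batch = 2230 pbw; LOI loss = 230.2 pbw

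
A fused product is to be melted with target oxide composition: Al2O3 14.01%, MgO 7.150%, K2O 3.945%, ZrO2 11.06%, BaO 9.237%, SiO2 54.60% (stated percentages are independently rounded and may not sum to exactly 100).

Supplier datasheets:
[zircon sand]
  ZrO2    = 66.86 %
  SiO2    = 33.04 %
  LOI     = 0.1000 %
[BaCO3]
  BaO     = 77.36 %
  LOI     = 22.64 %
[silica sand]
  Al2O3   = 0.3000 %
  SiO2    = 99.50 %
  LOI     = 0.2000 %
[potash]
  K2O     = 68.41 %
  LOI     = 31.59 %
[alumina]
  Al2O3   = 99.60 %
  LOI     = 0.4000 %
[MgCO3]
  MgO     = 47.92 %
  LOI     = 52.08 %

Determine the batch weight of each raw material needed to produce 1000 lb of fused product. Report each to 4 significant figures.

Batch per 1000 lb fused product:
  zircon sand: 165.4 lb
  BaCO3: 119.4 lb
  silica sand: 493.8 lb
  potash: 57.67 lb
  alumina: 139.2 lb
  MgCO3: 149.2 lb
Total batch = 1125 lb; LOI loss = 124.7 lb; yield = 88.92%

Each numeric step holds full float precision through the solve — intermediates are printed (rounded to four significant digits) across the worked steps; each reported result carries a single rounding; all derived quantities are re-derived from the weighed amounts for 1000 lb of glass in full precision (ignition loss, net glass mass, six oxide percentages, yield, totals) as quoted within question or answer.
Per-oxide target masses for 1000 lb fused product:
  Al2O3: 14.01% × 1000 = 140.1 lb
  MgO: 7.150% × 1000 = 71.50 lb
  K2O: 3.945% × 1000 = 39.45 lb
  ZrO2: 11.06% × 1000 = 110.6 lb
  BaO: 9.237% × 1000 = 92.37 lb
  SiO2: 54.60% × 1000 = 546.0 lb
Balance tally, oxide-wise, on the weights just shown, against the basis in use (delivered sums recover each target net of answer rounding effects):
  Al2O3: 493.8·0.003000 + 139.2·0.9960 = 140.1 lb (target 140.1 lb)
  MgO: 149.2·0.4792 = 71.50 lb (target 71.50 lb)
  K2O: 57.67·0.6841 = 39.45 lb (target 39.45 lb)
  ZrO2: 165.4·0.6686 = 110.6 lb (target 110.6 lb)
  BaO: 119.4·0.7736 = 92.37 lb (target 92.37 lb)
  SiO2: 165.4·0.3304 + 493.8·0.9950 = 546.0 lb (target 546.0 lb)
Glass-mass closure: the batch minus its LOI: 1000 lb (the targets, summed, come to 1000 lb; with the basis standing at 1000 lb — any gap is answer rounding).
Whole-batch sum: Σ batch = 1125 lb; LOI loss = Σ batch·LOI = 124.7 lb; yield: glass divided by total = 88.92%.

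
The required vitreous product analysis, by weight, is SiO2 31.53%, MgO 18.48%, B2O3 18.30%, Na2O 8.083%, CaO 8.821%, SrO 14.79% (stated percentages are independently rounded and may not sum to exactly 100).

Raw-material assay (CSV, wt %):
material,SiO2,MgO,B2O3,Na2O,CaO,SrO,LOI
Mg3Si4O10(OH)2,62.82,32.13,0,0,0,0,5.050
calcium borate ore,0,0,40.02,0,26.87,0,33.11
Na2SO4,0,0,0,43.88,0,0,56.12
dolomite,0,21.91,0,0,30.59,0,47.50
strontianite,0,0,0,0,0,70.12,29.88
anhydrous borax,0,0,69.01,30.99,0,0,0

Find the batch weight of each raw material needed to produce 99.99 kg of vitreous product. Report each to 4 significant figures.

Mid-chain values appear, rounded to four significant digits, across the worked steps. The whole derivation keeps full float precision from start to finish. Every reported result sees exactly one rounding — all derived quantities are computed from the batch weights at 99.99 kg of glass at full precision (the yield, the six compositions, LOI, glass mass, totals), exactly as shown in problem or answer.
Target oxide masses per 99.99 kg vitreous product:
  SiO2: 31.53% × 99.99 = 31.53 kg
  MgO: 18.48% × 99.99 = 18.48 kg
  B2O3: 18.30% × 99.99 = 18.30 kg
  Na2O: 8.083% × 99.99 = 8.082 kg
  CaO: 8.821% × 99.99 = 8.820 kg
  SrO: 14.79% × 99.99 = 14.79 kg
Oxide-by-oxide audit from the weights as reported, relative to the basis at hand (sums match the target masses modulo rounding of the values):
  SiO2: 50.19·0.6282 = 31.53 kg (target 31.53 kg)
  MgO: 50.19·0.3213 + 10.74·0.2191 = 18.48 kg (target 18.48 kg)
  B2O3: 20.60·0.4002 + 14.57·0.6901 = 18.30 kg (target 18.30 kg)
  Na2O: 8.128·0.4388 + 14.57·0.3099 = 8.082 kg (target 8.082 kg)
  CaO: 20.60·0.2687 + 10.74·0.3059 = 8.821 kg (target 8.820 kg)
  SrO: 21.09·0.7012 = 14.79 kg (target 14.79 kg)
Auditing the glass mass value: batch total minus LOI = 100.0 kg (summing oxide targets gives 99.99 kg; stated basis 99.99 kg — a pure rounding effect).
Summing the batch: Σ batch = 125.3 kg; the LOI term Σ batch·LOI equals 25.32 kg; glass ÷ batch gives a yield of 79.80%.

Batch per 99.99 kg vitreous product:
  Mg3Si4O10(OH)2: 50.19 kg
  calcium borate ore: 20.60 kg
  Na2SO4: 8.128 kg
  dolomite: 10.74 kg
  strontianite: 21.09 kg
  anhydrous borax: 14.57 kg
Total batch = 125.3 kg; LOI loss = 25.32 kg; yield = 79.80%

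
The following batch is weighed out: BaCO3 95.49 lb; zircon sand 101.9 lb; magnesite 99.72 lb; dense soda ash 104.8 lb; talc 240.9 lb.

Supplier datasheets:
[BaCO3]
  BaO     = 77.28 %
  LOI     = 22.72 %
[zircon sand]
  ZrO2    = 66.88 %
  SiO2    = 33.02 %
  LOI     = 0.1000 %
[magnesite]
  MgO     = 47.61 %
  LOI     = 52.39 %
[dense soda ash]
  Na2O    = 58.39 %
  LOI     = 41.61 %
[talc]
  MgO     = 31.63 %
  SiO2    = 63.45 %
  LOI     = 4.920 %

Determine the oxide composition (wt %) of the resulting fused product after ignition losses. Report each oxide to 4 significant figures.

Mid-chain values are shown, rounded to four significant figures, in the printout. All arithmetic keeps full float precision at each step — each reported number takes exactly one rounding — all derived quantities, including the five compositions, LOI, glass mass, the totals, yield, are re-derived using the weight values for 513.3 lb of glass in full precision as given in question or answer.
Per-oxide mass from batch:
  MgO: 99.72·0.4761 + 240.9·0.3163 = 123.7 lb
  BaO: 95.49·0.7728 = 73.79 lb
  ZrO2: 101.9·0.6688 = 68.15 lb
  Na2O: 104.8·0.5839 = 61.19 lb
  SiO2: 101.9·0.3302 + 240.9·0.6345 = 186.5 lb
LOI: 95.49·0.2272 + 101.9·0.001000 + 99.72·0.5239 + 104.8·0.4161 + 240.9·0.04920 = 129.5 lb
Glass = total batch minus LOI = 642.8 − 129.5 = 513.3 lb (the oxide masses sum to this)
each oxide over glass, ×100, is wt %

Glass mass = 513.3 lb (batch 642.8 − LOI 129.5).
Composition: MgO 24.09%, BaO 14.38%, ZrO2 13.28%, Na2O 11.92%, SiO2 36.33%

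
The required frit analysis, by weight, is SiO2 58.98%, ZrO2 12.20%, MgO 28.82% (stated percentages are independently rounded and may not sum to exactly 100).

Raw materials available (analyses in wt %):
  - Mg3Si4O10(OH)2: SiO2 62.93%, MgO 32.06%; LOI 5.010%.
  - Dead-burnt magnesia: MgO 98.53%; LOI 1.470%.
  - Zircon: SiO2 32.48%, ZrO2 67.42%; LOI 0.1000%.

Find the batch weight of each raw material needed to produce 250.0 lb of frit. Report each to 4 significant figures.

The intermediate values are displayed (rounded to four significant figures) between the steps. Each numeric step holds exact precision all the way through; every reported value takes exactly one rounding; derived quantities (yield, three oxide percentages, LOI, totals, glass mass) are re-derived from the batch weights at 250.0 lb of glass at full precision precisely as stated by question or answer.
Target masses of each oxide per 250.0 lb frit:
  SiO2: 58.98% × 250.0 = 147.4 lb
  ZrO2: 12.20% × 250.0 = 30.50 lb
  MgO: 28.82% × 250.0 = 72.05 lb
A balance pass over the oxides, using the reported weights, at the basis given (sums match the target masses within answer rounding):
  SiO2: 211.0·0.6293 + 45.24·0.3248 = 147.5 lb (target 147.4 lb)
  ZrO2: 45.24·0.6742 = 30.50 lb (target 30.50 lb)
  MgO: 211.0·0.3206 + 4.482·0.9853 = 72.06 lb (target 72.05 lb)
Glass mass check: Σ batch − LOI loss = 250.0 lb (the Σ of target masses is 250.0 lb; with the basis standing at 250.0 lb — any gap is answer rounding).
Adding the batch up: Σ batch = 260.7 lb; Σ batch·LOI gives LOI loss = 10.68 lb; as yield: glass ÷ batch → 95.90%.

Batch per 250.0 lb frit:
  Mg3Si4O10(OH)2: 211.0 lb
  Dead-burnt magnesia: 4.482 lb
  Zircon: 45.24 lb
Total batch = 260.7 lb; LOI loss = 10.68 lb; yield = 95.90%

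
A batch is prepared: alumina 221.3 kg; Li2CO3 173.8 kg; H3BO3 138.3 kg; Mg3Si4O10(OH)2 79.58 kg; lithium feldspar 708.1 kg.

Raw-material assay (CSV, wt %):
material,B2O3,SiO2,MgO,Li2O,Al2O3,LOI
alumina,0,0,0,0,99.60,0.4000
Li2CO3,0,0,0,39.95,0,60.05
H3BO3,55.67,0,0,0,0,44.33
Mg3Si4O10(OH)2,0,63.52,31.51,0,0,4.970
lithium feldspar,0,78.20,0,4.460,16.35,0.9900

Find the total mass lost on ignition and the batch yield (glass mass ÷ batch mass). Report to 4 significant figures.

The whole derivation holds full float precision at each step. Mid-chain values are shown (rounded to 4 significant digits) when written out. Each reported number takes a single rounding; derived quantities, including the five compositions, totals, glass mass, ignition loss, yield, are computed from the batch weights per 1144 kg of glass at exact precision as given in problem or answer.
Ignition loss by material:
  alumina: 221.3 × 0.004000 = 0.8852 kg
  Li2CO3: 173.8 × 0.6005 = 104.4 kg
  H3BO3: 138.3 × 0.4433 = 61.31 kg
  Mg3Si4O10(OH)2: 79.58 × 0.04970 = 3.955 kg
  lithium feldspar: 708.1 × 0.009900 = 7.010 kg
Total LOI = 177.5 kg
Glass = batch − LOI = 1321 − 177.5 = 1144 kg

LOI loss = 177.5 kg; glass = 1144 kg; yield = 86.56%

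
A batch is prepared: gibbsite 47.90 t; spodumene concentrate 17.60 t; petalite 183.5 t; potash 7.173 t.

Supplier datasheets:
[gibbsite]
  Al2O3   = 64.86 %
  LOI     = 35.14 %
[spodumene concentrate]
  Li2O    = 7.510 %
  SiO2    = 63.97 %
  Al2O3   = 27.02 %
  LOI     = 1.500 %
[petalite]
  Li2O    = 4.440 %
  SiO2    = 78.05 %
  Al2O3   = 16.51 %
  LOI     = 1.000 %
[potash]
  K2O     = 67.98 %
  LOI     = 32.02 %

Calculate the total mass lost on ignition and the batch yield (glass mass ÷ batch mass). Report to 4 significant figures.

LOI loss = 21.23 t; glass = 234.9 t; yield = 91.71%

Rounding to four significant digits applies to each intermediate as printed. The whole derivation carries full precision at all times. Each reported value is rounded a single time. The derived quantities (LOI, yield, the totals, four oxide percentages, glass mass) are recomputed in full float precision from the weighed amounts at 234.9 t of glass, as quoted within either problem or answer.
Per-material ignition loss:
  gibbsite: 47.90 × 0.3514 = 16.83 t
  spodumene concentrate: 17.60 × 0.01500 = 0.2640 t
  petalite: 183.5 × 0.01000 = 1.835 t
  potash: 7.173 × 0.3202 = 2.297 t
Total LOI = 21.23 t
Glass = batch − LOI = 256.2 − 21.23 = 234.9 t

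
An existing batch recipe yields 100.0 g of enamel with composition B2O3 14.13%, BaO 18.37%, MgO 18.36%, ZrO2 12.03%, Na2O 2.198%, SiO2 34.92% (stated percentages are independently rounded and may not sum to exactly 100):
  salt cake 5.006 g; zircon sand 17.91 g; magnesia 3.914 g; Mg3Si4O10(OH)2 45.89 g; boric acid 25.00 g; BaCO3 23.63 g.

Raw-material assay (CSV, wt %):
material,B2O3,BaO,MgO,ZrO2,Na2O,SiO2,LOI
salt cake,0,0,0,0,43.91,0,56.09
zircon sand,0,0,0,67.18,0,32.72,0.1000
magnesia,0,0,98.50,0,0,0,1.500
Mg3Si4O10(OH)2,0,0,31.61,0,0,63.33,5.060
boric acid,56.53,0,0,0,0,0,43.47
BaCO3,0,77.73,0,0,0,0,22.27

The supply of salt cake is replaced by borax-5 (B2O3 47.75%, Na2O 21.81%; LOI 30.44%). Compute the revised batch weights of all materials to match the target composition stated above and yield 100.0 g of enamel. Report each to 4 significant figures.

The whole derivation carries full float precision throughout. Mid-chain values are displayed, rounded to four significant digits, when written out — exactly one rounding lands on each reported value — derived quantities are rebuilt at full float precision (the six compositions, the yield, the totals, net glass mass, ignition loss) using the weight values at 100.0 g of glass, as set out in the question or the answer.
The oxide mass targets at 100.0 g enamel:
  B2O3: 14.13% × 100.0 = 14.13 g
  BaO: 18.37% × 100.0 = 18.37 g
  MgO: 18.36% × 100.0 = 18.36 g
  ZrO2: 12.03% × 100.0 = 12.03 g
  Na2O: 2.198% × 100.0 = 2.198 g
  SiO2: 34.92% × 100.0 = 34.92 g
Sums-versus-targets review from the weights as reported, at the basis given (each sum matches its target mass once rounding is allowed for):
  B2O3: 10.08·0.4775 + 16.48·0.5653 = 14.13 g (target 14.13 g)
  BaO: 23.63·0.7773 = 18.37 g (target 18.37 g)
  MgO: 3.914·0.9850 + 45.89·0.3161 = 18.36 g (target 18.36 g)
  ZrO2: 17.91·0.6718 = 12.03 g (target 12.03 g)
  Na2O: 10.08·0.2181 = 2.198 g (target 2.198 g)
  SiO2: 17.91·0.3272 + 45.89·0.6333 = 34.92 g (target 34.92 g)
The glass-mass cross-check: batch total minus LOI = 100.0 g (summing oxide targets gives 100.0 g; the stated basis being 100.0 g — deltas are rounding alone).
Adding the batch up: Σ batch = 117.9 g; Σ batch·LOI gives LOI loss = 17.89 g; yield = glass ÷ total batch = 84.82%.

Revised batch per 100.0 g enamel:
  borax-5: 10.08 g
  zircon sand: 17.91 g
  magnesia: 3.914 g
  Mg3Si4O10(OH)2: 45.89 g
  boric acid: 16.48 g
  BaCO3: 23.63 g
Total batch = 117.9 g; LOI loss = 17.89 g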